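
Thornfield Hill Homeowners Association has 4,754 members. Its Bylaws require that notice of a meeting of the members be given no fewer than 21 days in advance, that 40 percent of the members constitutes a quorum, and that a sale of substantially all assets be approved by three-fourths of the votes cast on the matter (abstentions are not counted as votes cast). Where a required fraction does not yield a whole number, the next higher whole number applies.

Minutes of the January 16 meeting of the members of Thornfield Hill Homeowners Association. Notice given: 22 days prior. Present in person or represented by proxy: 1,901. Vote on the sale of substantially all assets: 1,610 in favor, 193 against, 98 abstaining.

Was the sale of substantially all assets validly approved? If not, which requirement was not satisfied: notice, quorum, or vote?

Notice: 22 days given; 21 required. Satisfied.
Quorum: 40% of 4,754 = 1,901.60, rounded up to 1,902; 1,901 present. Not satisfied.
Vote: requires three-fourths of the votes cast (1,901 − 98 abstaining = 1,803); 3/4 of 1803 = 1352.25, rounded up to 1353, so 1,353 needed; 1,610 in favor. Satisfied.

Invalid — quorum requirement not satisfied.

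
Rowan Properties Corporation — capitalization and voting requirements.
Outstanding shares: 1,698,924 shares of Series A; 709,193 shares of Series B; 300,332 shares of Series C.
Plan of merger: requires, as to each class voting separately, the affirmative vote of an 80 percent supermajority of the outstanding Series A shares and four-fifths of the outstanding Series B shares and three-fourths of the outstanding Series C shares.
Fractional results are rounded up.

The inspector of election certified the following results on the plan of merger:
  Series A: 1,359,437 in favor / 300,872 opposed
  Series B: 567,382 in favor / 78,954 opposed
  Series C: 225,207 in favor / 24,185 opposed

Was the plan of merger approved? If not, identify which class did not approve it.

Not approved — the Series C shares did not give the required vote.

Series A: 4/5 of 1698924 = 1359139.20, rounded up to 1359140; 1,359,140 required, 1,359,437 in favor — approved.
Series B: 4/5 of 709193 = 567354.40, rounded up to 567355; 567,355 required, 567,382 in favor — approved.
Series C: 3/4 of 300332 = 225249; 225,249 required, 225,207 in favor — not approved.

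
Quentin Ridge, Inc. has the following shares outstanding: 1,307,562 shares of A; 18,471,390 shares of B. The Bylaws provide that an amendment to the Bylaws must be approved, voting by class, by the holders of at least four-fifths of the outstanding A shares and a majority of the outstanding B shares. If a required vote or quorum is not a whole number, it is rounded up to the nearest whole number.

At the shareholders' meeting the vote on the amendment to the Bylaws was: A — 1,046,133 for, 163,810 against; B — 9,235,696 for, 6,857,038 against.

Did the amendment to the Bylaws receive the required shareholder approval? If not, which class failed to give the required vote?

Approved — every class gave the required vote.

A: 4/5 of 1307562 = 1046049.60, rounded up to 1046050; 1,046,050 required, 1,046,133 in favor — approved.
B: a majority of 18471390 is 9235696; 9,235,696 required, 9,235,696 in favor — approved.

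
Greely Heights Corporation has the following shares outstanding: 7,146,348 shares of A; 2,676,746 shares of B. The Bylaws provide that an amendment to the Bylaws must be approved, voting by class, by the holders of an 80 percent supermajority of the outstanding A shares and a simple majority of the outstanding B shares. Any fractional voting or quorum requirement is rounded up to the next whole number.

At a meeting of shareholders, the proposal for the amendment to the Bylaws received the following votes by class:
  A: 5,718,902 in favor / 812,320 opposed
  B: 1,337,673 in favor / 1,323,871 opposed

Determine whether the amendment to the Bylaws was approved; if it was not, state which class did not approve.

A: 4/5 of 7146348 = 5717078.40, rounded up to 5717079; 5,717,079 required, 5,718,902 in favor — approved.
B: a majority of 2676746 is 1338374; 1,338,374 required, 1,337,673 in favor — not approved.

Not approved — the B shares did not give the required vote.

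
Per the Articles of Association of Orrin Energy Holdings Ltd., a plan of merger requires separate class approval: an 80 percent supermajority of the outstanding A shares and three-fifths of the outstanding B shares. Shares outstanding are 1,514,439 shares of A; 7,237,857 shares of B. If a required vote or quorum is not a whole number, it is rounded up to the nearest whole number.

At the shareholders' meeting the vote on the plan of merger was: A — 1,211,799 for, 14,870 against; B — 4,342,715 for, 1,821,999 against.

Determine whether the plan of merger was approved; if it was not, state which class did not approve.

Approved — every class gave the required vote.

A: 4/5 of 1514439 = 1211551.20, rounded up to 1211552; 1,211,552 required, 1,211,799 in favor — approved.
B: 3/5 of 7237857 = 4342714.20, rounded up to 4342715; 4,342,715 required, 4,342,715 in favor — approved.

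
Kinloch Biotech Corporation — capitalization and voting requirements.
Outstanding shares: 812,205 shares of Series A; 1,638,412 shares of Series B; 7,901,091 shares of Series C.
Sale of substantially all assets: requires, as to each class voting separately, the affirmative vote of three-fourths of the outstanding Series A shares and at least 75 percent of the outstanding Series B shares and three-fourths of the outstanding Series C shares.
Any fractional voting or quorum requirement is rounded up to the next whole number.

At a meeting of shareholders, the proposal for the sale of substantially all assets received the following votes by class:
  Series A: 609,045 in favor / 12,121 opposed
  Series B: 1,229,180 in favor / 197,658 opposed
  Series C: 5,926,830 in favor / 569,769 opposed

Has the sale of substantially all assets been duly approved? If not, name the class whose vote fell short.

Series A: 3/4 of 812205 = 609153.75, rounded up to 609154; 609,154 required, 609,045 in favor — not approved.
Series B: 3/4 of 1638412 = 1228809; 1,228,809 required, 1,229,180 in favor — approved.
Series C: 3/4 of 7901091 = 5925818.25, rounded up to 5925819; 5,925,819 required, 5,926,830 in favor — approved.

Not approved — the Series A shares did not give the required vote.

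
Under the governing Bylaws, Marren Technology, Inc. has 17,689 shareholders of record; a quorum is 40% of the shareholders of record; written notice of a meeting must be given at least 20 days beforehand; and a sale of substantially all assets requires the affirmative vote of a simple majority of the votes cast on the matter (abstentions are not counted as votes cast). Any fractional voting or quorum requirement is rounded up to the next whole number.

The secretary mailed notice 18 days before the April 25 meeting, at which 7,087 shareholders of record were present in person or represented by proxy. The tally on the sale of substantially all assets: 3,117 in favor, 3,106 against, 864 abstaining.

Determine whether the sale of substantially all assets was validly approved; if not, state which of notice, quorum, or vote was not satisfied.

Invalid — notice requirement not satisfied.

Notice: 18 days given; 20 required. Not satisfied.
Quorum: 40% of 17,689 = 7,075.60, rounded up to 7,076; 7,087 present. Satisfied.
Vote: requires a majority of the votes cast (7,087 − 864 abstaining = 6,223); a majority of 6223 is 3112, so 3,112 needed; 3,117 in favor. Satisfied.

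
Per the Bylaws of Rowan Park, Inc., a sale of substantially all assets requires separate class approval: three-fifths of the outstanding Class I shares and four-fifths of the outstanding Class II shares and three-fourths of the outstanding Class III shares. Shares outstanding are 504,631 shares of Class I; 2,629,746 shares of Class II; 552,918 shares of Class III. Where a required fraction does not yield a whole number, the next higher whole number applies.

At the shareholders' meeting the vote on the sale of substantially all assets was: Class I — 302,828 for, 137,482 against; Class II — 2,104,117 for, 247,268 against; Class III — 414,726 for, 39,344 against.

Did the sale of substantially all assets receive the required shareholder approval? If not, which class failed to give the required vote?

Class I: 3/5 of 504631 = 302778.60, rounded up to 302779; 302,779 required, 302,828 in favor — approved.
Class II: 4/5 of 2629746 = 2103796.80, rounded up to 2103797; 2,103,797 required, 2,104,117 in favor — approved.
Class III: 3/4 of 552918 = 414688.50, rounded up to 414689; 414,689 required, 414,726 in favor — approved.

Approved — every class gave the required vote.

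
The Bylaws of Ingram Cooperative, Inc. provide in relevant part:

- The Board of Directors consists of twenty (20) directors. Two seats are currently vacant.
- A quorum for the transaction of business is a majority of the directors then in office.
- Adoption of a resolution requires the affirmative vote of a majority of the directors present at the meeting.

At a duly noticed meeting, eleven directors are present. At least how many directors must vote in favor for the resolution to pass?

The resolution requires a majority of the directors present (11).
A majority of 11 is 6.

6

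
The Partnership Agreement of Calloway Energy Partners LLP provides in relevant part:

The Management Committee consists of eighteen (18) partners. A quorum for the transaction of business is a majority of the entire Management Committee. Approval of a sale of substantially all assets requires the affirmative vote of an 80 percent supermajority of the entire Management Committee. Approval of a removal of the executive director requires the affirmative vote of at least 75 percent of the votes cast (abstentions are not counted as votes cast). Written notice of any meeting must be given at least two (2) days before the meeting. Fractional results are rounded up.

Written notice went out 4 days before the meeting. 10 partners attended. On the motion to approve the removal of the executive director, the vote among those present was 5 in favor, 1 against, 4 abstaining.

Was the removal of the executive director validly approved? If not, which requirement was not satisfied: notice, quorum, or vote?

Valid — all requirements satisfied.

Notice: 4 days given; 2 required (4 ≥ 2). Satisfied.
Quorum: 10 present; quorum is 10. Satisfied.
Vote: the removal of the executive director requires three-fourths of the votes cast (10 present − 4 abstaining = 6). 3/4 of 6 = 4.50, rounded up to 5, so 5 affirmative votes are needed; 5 voted in favor. Satisfied.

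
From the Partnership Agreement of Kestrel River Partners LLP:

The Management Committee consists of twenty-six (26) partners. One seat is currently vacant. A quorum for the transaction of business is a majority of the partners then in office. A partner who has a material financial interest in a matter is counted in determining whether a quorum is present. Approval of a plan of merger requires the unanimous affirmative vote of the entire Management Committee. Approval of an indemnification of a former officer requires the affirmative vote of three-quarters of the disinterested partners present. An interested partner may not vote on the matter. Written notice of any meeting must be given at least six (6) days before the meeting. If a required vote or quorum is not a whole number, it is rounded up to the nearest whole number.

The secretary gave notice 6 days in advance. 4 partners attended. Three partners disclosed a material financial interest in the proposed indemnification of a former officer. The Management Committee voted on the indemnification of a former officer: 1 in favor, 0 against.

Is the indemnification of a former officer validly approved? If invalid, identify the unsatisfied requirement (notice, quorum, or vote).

Notice: 6 days given; 6 required (6 ≥ 6). Satisfied.
Quorum: 4 present (interested partners count toward quorum); quorum is 13. Not satisfied.
Vote: the indemnification of a former officer requires three-fourths of the disinterested partners present (4 − 3 = 1). 3/4 of 1 = 0.75, rounded up to 1, so 1 affirmative vote is needed; 1 voted in favor. Satisfied. (Moot — without a quorum no business can be validly transacted.)

Invalid — quorum requirement not satisfied.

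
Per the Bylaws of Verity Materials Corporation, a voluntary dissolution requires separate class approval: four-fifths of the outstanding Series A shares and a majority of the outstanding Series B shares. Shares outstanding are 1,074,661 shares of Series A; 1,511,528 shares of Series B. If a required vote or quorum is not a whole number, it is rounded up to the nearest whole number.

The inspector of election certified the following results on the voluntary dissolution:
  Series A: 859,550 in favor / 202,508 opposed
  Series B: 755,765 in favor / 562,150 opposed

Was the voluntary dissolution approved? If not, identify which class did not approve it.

Not approved — the Series A shares did not give the required vote.

Series A: 4/5 of 1074661 = 859728.80, rounded up to 859729; 859,729 required, 859,550 in favor — not approved.
Series B: a majority of 1511528 is 755765; 755,765 required, 755,765 in favor — approved.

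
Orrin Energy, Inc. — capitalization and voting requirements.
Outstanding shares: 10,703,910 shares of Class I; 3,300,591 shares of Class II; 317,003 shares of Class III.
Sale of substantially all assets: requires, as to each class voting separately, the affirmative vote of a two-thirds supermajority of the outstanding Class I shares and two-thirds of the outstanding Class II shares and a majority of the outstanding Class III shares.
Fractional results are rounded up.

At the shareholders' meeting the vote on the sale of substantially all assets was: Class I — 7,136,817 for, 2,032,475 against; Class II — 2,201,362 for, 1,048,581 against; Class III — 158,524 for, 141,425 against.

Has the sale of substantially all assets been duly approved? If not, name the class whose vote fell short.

Class I: 2/3 of 10703910 = 7135940; 7,135,940 required, 7,136,817 in favor — approved.
Class II: 2/3 of 3300591 = 2200394; 2,200,394 required, 2,201,362 in favor — approved.
Class III: a majority of 317003 is 158502; 158,502 required, 158,524 in favor — approved.

Approved — every class gave the required vote.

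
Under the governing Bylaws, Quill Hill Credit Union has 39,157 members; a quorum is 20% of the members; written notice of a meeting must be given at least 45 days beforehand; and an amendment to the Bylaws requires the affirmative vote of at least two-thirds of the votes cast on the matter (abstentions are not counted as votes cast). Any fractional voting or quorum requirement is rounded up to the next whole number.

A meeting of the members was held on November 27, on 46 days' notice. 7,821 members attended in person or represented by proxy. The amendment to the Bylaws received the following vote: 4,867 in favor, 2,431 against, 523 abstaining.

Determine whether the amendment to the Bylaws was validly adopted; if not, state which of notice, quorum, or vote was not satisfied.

Invalid — quorum requirement not satisfied.

Notice: 46 days given; 45 required. Satisfied.
Quorum: 20% of 39,157 = 7,831.40, rounded up to 7,832; 7,821 present. Not satisfied.
Vote: requires two-thirds of the votes cast (7,821 − 523 abstaining = 7,298); 2/3 of 7298 = 4865.33, rounded up to 4866, so 4,866 needed; 4,867 in favor. Satisfied.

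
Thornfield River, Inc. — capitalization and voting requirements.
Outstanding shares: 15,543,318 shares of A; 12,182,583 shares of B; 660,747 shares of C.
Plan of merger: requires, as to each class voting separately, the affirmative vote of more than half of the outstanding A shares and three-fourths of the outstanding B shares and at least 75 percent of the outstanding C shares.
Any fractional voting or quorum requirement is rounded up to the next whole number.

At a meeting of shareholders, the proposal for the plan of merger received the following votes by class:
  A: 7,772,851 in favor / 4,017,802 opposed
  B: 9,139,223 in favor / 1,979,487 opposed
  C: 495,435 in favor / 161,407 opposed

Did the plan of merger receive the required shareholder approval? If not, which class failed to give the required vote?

A: a majority of 15543318 is 7771660; 7,771,660 required, 7,772,851 in favor — approved.
B: 3/4 of 12182583 = 9136937.25, rounded up to 9136938; 9,136,938 required, 9,139,223 in favor — approved.
C: 3/4 of 660747 = 495560.25, rounded up to 495561; 495,561 required, 495,435 in favor — not approved.

Not approved — the C shares did not give the required vote.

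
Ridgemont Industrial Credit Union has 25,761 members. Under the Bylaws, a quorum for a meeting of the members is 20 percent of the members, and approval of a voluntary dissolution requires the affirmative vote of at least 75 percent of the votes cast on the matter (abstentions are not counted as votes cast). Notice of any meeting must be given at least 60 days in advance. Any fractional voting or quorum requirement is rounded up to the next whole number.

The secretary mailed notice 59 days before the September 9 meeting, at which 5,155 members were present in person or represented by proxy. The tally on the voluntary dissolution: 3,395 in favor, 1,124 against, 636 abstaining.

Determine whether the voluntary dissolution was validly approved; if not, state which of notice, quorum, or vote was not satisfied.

Notice: 59 days given; 60 required. Not satisfied.
Quorum: 20% of 25,761 = 5,152.20, rounded up to 5,153; 5,155 present. Satisfied.
Vote: requires three-fourths of the votes cast (5,155 − 636 abstaining = 4,519); 3/4 of 4519 = 3389.25, rounded up to 3390, so 3,390 needed; 3,395 in favor. Satisfied.

Invalid — notice requirement not satisfied.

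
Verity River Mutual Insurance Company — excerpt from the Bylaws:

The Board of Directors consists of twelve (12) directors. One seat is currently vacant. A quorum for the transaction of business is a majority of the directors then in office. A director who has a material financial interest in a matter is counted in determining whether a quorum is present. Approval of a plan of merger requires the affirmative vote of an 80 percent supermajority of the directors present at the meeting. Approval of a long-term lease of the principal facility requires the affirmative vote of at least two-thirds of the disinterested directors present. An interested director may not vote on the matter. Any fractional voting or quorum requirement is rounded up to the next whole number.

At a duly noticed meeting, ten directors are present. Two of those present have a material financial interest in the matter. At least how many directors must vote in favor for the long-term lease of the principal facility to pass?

6

The long-term lease of the principal facility requires two-thirds of the disinterested directors present (10 − 2 = 8).
2/3 of 8 = 5.33, rounded up to 6.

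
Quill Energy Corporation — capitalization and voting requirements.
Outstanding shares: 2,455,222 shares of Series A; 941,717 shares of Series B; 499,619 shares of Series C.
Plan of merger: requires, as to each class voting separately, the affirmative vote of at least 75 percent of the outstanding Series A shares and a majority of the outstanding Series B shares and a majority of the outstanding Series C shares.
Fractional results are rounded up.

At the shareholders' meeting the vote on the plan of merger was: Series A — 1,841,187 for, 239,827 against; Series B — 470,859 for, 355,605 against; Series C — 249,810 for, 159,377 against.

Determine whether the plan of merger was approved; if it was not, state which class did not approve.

Not approved — the Series A shares did not give the required vote.

Series A: 3/4 of 2455222 = 1841416.50, rounded up to 1841417; 1,841,417 required, 1,841,187 in favor — not approved.
Series B: a majority of 941717 is 470859; 470,859 required, 470,859 in favor — approved.
Series C: a majority of 499619 is 249810; 249,810 required, 249,810 in favor — approved.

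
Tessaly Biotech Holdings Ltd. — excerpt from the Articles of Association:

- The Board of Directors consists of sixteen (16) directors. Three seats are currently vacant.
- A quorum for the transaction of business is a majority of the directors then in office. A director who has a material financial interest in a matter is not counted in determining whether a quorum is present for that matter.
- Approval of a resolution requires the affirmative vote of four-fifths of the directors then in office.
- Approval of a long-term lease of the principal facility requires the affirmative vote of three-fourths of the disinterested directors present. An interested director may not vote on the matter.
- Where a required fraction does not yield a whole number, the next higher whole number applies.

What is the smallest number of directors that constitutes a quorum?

7

A majority of 13 is 7.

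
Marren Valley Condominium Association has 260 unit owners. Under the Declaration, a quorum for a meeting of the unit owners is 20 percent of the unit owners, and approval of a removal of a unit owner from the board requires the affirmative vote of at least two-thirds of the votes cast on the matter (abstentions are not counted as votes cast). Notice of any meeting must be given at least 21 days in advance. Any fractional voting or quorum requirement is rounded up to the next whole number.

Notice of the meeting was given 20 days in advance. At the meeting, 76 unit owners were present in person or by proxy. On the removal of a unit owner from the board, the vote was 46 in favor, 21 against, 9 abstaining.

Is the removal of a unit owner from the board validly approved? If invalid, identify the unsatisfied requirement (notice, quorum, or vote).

Notice: 20 days given; 21 required. Not satisfied.
Quorum: 20% of 260 = 52; 76 present. Satisfied.
Vote: requires two-thirds of the votes cast (76 − 9 abstaining = 67); 2/3 of 67 = 44.67, rounded up to 45, so 45 needed; 46 in favor. Satisfied.

Invalid — notice requirement not satisfied.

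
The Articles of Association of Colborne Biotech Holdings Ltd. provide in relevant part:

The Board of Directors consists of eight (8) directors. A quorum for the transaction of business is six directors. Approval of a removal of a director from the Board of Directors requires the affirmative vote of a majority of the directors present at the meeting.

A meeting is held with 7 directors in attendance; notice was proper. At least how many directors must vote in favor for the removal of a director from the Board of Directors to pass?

4

The removal of a director from the Board of Directors requires a majority of the directors present (7).
A majority of 7 is 4.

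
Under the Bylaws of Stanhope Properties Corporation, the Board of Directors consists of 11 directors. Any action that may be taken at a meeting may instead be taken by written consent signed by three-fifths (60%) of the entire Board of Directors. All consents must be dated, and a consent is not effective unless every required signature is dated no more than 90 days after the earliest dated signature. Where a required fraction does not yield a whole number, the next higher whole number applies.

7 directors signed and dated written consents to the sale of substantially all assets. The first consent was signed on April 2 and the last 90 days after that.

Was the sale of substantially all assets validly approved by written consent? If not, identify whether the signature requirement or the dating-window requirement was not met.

Signatures required: three-fifths (60%) of 11 — 3/5 of 11 = 6.60, rounded up to 7, so 7 needed; 7 signed. Sufficient.
Dating window: the latest signature is 90 days after the earliest; the limit is 90 days. Within the window.

Effective — both the signature and dating-window requirements are satisfied.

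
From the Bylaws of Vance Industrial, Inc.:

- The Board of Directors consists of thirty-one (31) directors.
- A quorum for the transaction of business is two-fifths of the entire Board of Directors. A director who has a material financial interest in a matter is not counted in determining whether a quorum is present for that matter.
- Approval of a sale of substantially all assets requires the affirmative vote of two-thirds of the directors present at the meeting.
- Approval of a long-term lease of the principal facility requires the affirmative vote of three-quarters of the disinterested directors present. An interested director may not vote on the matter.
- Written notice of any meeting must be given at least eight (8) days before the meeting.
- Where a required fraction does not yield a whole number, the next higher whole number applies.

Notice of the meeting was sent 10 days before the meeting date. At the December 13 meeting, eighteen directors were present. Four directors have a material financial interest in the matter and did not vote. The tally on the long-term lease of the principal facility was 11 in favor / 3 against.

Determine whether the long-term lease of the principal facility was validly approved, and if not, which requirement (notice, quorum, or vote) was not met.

Valid — all requirements satisfied.

Notice: 10 days given; 8 required (10 ≥ 8). Satisfied.
Quorum: 18 present, but the 4 interested directors do not count, leaving 14. Quorum is 13. Satisfied.
Vote: the long-term lease of the principal facility requires three-fourths of the disinterested directors present (18 − 4 = 14). 3/4 of 14 = 10.50, rounded up to 11, so 11 affirmative votes are needed; 11 voted in favor. Satisfied.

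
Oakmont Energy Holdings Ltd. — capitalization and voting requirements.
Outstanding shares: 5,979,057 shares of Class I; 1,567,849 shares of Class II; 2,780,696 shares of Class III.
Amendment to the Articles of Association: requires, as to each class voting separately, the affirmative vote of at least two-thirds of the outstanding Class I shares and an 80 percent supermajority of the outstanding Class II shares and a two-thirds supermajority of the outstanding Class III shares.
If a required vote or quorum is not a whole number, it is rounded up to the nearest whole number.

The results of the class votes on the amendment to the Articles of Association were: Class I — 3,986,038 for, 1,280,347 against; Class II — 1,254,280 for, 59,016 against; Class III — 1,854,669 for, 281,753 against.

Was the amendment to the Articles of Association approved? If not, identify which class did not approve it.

Class I: 2/3 of 5979057 = 3986038; 3,986,038 required, 3,986,038 in favor — approved.
Class II: 4/5 of 1567849 = 1254279.20, rounded up to 1254280; 1,254,280 required, 1,254,280 in favor — approved.
Class III: 2/3 of 2780696 = 1853797.33, rounded up to 1853798; 1,853,798 required, 1,854,669 in favor — approved.

Approved — every class gave the required vote.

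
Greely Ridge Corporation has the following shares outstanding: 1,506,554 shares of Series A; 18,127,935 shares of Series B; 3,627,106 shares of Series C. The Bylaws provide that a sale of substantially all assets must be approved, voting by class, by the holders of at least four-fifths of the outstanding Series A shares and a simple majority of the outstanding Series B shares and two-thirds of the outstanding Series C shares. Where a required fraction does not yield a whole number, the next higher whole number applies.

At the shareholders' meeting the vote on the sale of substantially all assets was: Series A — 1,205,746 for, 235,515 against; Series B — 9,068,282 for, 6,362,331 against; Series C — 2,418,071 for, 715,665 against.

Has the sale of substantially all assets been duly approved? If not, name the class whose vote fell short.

Approved — every class gave the required vote.

Series A: 4/5 of 1506554 = 1205243.20, rounded up to 1205244; 1,205,244 required, 1,205,746 in favor — approved.
Series B: a majority of 18127935 is 9063968; 9,063,968 required, 9,068,282 in favor — approved.
Series C: 2/3 of 3627106 = 2418070.67, rounded up to 2418071; 2,418,071 required, 2,418,071 in favor — approved.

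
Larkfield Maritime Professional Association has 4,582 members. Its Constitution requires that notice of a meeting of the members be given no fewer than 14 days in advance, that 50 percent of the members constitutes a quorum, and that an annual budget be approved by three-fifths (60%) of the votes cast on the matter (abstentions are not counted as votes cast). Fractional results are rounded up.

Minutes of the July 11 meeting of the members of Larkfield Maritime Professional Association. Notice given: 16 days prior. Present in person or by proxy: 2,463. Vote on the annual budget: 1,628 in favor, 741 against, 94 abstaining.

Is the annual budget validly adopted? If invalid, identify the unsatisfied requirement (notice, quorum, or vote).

Valid — all requirements satisfied.

Notice: 16 days given; 14 required. Satisfied.
Quorum: 50% of 4,582 = 2,291; 2,463 present. Satisfied.
Vote: requires three-fifths of the votes cast (2,463 − 94 abstaining = 2,369); 3/5 of 2369 = 1421.40, rounded up to 1422, so 1,422 needed; 1,628 in favor. Satisfied.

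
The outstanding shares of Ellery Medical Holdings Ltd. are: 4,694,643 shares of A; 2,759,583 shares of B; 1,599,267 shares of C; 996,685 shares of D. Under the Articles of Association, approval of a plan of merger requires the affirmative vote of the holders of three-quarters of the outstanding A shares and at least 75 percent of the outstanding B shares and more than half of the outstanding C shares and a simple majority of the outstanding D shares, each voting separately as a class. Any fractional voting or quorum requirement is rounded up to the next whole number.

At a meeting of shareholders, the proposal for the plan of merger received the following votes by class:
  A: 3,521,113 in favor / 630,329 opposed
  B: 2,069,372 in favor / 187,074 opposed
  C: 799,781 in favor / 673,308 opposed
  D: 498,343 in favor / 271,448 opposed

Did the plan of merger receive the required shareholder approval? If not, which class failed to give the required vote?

A: 3/4 of 4694643 = 3520982.25, rounded up to 3520983; 3,520,983 required, 3,521,113 in favor — approved.
B: 3/4 of 2759583 = 2069687.25, rounded up to 2069688; 2,069,688 required, 2,069,372 in favor — not approved.
C: a majority of 1599267 is 799634; 799,634 required, 799,781 in favor — approved.
D: a majority of 996685 is 498343; 498,343 required, 498,343 in favor — approved.

Not approved — the B shares did not give the required vote.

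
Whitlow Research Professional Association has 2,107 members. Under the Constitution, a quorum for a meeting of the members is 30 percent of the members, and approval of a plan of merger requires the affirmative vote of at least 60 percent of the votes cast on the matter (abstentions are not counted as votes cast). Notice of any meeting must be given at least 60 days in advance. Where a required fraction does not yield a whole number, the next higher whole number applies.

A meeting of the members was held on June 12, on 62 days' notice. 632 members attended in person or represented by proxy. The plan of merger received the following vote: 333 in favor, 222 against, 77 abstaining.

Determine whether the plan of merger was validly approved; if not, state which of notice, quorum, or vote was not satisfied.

Notice: 62 days given; 60 required. Satisfied.
Quorum: 30% of 2,107 = 632.10, rounded up to 633; 632 present. Not satisfied.
Vote: requires three-fifths of the votes cast (632 − 77 abstaining = 555); 3/5 of 555 = 333, so 333 needed; 333 in favor. Satisfied.

Invalid — quorum requirement not satisfied.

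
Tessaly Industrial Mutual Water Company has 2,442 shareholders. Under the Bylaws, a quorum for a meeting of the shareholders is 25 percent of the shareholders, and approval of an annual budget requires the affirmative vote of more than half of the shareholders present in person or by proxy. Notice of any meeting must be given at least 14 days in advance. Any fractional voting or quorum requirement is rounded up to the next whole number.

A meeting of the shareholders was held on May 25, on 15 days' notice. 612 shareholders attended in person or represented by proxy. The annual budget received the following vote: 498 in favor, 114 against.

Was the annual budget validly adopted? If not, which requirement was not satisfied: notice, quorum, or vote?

Valid — all requirements satisfied.

Notice: 15 days given; 14 required. Satisfied.
Quorum: 25% of 2,442 = 610.50, rounded up to 611; 612 present. Satisfied.
Vote: requires a majority of those present (612); a majority of 612 is 307, so 307 needed; 498 in favor. Satisfied.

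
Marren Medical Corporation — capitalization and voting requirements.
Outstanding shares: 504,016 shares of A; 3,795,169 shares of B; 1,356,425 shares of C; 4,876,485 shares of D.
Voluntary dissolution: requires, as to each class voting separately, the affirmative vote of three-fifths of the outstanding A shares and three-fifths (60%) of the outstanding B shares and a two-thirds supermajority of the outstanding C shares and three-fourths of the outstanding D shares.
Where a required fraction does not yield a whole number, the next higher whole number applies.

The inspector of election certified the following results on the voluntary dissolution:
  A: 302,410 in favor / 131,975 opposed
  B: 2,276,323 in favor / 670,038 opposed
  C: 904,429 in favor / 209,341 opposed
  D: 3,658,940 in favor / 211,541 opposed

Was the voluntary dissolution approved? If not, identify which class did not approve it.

Not approved — the B shares did not give the required vote.

A: 3/5 of 504016 = 302409.60, rounded up to 302410; 302,410 required, 302,410 in favor — approved.
B: 3/5 of 3795169 = 2277101.40, rounded up to 2277102; 2,277,102 required, 2,276,323 in favor — not approved.
C: 2/3 of 1356425 = 904283.33, rounded up to 904284; 904,284 required, 904,429 in favor — approved.
D: 3/4 of 4876485 = 3657363.75, rounded up to 3657364; 3,657,364 required, 3,658,940 in favor — approved.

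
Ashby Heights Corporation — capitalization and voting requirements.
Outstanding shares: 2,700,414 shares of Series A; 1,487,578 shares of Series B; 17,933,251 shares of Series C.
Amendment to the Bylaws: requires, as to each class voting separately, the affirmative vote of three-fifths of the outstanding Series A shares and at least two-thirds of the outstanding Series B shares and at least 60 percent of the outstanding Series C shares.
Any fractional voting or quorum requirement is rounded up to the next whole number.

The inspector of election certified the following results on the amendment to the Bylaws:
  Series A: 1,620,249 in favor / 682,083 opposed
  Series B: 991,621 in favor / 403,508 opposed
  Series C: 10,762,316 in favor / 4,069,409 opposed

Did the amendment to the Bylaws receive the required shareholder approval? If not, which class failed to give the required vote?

Not approved — the Series B shares did not give the required vote.

Series A: 3/5 of 2700414 = 1620248.40, rounded up to 1620249; 1,620,249 required, 1,620,249 in favor — approved.
Series B: 2/3 of 1487578 = 991718.67, rounded up to 991719; 991,719 required, 991,621 in favor — not approved.
Series C: 3/5 of 17933251 = 10759950.60, rounded up to 10759951; 10,759,951 required, 10,762,316 in favor — approved.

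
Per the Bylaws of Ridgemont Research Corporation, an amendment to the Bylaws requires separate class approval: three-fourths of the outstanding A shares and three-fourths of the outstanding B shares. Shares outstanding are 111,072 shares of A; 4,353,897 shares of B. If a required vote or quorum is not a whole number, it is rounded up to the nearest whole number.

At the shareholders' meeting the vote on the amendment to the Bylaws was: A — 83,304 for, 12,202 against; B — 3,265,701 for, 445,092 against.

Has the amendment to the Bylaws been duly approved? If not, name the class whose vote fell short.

Approved — every class gave the required vote.

A: 3/4 of 111072 = 83304; 83,304 required, 83,304 in favor — approved.
B: 3/4 of 4353897 = 3265422.75, rounded up to 3265423; 3,265,423 required, 3,265,701 in favor — approved.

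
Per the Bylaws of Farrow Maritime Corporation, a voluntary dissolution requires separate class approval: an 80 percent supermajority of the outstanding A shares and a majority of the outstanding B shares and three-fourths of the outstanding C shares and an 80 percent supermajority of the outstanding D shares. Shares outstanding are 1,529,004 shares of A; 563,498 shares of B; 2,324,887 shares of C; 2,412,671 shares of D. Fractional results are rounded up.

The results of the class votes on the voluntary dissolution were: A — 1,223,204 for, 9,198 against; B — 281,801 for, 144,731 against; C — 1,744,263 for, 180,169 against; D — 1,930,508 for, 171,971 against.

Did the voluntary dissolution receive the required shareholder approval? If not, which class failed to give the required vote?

A: 4/5 of 1529004 = 1223203.20, rounded up to 1223204; 1,223,204 required, 1,223,204 in favor — approved.
B: a majority of 563498 is 281750; 281,750 required, 281,801 in favor — approved.
C: 3/4 of 2324887 = 1743665.25, rounded up to 1743666; 1,743,666 required, 1,744,263 in favor — approved.
D: 4/5 of 2412671 = 1930136.80, rounded up to 1930137; 1,930,137 required, 1,930,508 in favor — approved.

Approved — every class gave the required vote.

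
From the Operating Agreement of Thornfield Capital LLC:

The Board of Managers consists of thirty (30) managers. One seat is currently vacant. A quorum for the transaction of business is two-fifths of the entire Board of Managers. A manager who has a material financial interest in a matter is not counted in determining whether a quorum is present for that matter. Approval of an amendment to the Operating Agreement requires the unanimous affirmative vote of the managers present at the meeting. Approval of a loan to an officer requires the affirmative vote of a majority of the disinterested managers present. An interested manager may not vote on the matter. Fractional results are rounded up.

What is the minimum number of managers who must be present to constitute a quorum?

12

2/5 of 30 = 12.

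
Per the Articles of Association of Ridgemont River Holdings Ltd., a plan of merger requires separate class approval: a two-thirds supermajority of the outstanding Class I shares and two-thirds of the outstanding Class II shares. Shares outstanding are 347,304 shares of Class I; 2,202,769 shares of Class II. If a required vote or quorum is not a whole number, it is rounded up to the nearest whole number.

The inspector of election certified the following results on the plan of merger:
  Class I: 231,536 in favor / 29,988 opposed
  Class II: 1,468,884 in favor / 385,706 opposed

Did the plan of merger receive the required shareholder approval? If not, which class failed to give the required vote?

Class I: 2/3 of 347304 = 231536; 231,536 required, 231,536 in favor — approved.
Class II: 2/3 of 2202769 = 1468512.67, rounded up to 1468513; 1,468,513 required, 1,468,884 in favor — approved.

Approved — every class gave the required vote.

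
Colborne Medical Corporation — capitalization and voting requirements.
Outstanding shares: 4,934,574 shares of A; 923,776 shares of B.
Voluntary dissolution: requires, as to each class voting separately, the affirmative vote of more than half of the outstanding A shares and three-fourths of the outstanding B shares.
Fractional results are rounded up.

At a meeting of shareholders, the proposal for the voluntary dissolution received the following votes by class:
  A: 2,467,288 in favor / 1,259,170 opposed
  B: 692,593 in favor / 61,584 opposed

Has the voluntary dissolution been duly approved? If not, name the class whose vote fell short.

A: a majority of 4934574 is 2467288; 2,467,288 required, 2,467,288 in favor — approved.
B: 3/4 of 923776 = 692832; 692,832 required, 692,593 in favor — not approved.

Not approved — the B shares did not give the required vote.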